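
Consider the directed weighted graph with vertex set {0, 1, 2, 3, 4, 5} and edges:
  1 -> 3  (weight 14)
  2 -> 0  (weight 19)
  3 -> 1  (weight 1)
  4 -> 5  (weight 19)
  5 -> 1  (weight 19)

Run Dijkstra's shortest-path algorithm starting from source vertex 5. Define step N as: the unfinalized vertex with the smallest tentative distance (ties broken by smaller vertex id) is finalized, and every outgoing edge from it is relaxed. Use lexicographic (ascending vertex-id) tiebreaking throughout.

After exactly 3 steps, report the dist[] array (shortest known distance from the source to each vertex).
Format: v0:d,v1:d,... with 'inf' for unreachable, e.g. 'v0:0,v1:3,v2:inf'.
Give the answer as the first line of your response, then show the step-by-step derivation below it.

v0:inf,v1:19,v2:inf,v3:33,v4:inf,v5:0

step 1: dist = v0:inf,v1:19,v2:inf,v3:inf,v4:inf,v5:0
step 2: dist = v0:inf,v1:19,v2:inf,v3:33,v4:inf,v5:0
step 3: dist = v0:inf,v1:19,v2:inf,v3:33,v4:inf,v5:0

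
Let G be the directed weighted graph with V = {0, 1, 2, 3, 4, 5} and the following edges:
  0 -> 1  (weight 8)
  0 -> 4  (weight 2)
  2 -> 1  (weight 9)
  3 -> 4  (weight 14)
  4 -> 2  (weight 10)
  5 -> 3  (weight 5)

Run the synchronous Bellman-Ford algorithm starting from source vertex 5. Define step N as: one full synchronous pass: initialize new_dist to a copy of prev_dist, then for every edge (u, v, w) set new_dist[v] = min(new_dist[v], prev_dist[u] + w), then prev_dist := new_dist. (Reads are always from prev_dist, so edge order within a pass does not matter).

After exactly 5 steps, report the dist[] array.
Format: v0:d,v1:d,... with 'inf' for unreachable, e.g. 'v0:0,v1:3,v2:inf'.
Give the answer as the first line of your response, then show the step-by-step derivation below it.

v0:inf,v1:38,v2:29,v3:5,v4:19,v5:0

step 1: dist = v0:inf,v1:inf,v2:inf,v3:5,v4:inf,v5:0
step 2: dist = v0:inf,v1:inf,v2:inf,v3:5,v4:19,v5:0
step 3: dist = v0:inf,v1:inf,v2:29,v3:5,v4:19,v5:0
step 4: dist = v0:inf,v1:38,v2:29,v3:5,v4:19,v5:0
step 5: dist = v0:inf,v1:38,v2:29,v3:5,v4:19,v5:0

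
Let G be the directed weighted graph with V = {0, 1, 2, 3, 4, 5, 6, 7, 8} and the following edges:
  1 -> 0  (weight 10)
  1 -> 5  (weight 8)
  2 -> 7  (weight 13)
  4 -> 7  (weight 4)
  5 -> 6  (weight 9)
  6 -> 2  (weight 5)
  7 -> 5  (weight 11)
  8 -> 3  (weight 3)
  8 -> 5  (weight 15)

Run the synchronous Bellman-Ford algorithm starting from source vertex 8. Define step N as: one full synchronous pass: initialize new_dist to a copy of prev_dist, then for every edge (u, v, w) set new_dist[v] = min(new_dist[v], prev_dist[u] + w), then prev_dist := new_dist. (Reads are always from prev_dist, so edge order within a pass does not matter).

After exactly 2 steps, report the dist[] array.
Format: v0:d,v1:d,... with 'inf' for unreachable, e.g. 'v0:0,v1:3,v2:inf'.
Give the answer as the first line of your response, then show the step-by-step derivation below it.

v0:inf,v1:inf,v2:inf,v3:3,v4:inf,v5:15,v6:24,v7:inf,v8:0

step 1: dist = v0:inf,v1:inf,v2:inf,v3:3,v4:inf,v5:15,v6:inf,v7:inf,v8:0
step 2: dist = v0:inf,v1:inf,v2:inf,v3:3,v4:inf,v5:15,v6:24,v7:inf,v8:0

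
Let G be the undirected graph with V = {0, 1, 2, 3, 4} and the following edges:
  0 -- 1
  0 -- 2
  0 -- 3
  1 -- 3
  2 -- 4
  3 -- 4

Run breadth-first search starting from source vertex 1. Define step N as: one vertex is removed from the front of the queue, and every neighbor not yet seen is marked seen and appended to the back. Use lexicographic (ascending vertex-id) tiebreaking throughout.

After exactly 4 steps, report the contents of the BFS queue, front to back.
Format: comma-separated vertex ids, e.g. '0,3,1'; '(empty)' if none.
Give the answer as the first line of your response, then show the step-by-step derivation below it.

4

step 1: dequeue 1; queue=[0,3]; order=1
step 2: dequeue 0; queue=[3,2]; order=1,0
step 3: dequeue 3; queue=[2,4]; order=1,0,3
step 4: dequeue 2; queue=[4]; order=1,0,3,2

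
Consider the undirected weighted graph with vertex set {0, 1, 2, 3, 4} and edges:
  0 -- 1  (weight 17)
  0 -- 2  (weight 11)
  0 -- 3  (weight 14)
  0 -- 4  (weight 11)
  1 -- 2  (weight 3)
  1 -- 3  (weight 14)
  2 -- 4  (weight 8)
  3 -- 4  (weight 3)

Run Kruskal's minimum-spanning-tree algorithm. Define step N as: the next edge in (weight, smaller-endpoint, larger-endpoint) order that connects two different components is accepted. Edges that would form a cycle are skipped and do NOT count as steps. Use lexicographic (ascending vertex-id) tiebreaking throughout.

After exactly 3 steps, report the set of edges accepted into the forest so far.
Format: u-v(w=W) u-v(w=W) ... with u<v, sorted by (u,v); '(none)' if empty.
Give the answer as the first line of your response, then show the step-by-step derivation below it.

1-2(w=3) 2-4(w=8) 3-4(w=3)

step 1: add edge 1-2 (w=3); MST = {1-2(w=3)}
step 2: add edge 3-4 (w=3); MST = {1-2(w=3) 3-4(w=3)}
step 3: add edge 2-4 (w=8); MST = {1-2(w=3) 2-4(w=8) 3-4(w=3)}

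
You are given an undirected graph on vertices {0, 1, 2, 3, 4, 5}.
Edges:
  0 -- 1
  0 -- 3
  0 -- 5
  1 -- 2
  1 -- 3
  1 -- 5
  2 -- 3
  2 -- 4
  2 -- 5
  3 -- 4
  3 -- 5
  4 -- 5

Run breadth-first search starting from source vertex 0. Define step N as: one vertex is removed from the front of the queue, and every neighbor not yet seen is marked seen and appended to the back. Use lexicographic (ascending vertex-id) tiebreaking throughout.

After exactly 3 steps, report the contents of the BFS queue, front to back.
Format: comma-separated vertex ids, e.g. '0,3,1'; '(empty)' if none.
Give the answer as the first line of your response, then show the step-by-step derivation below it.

5,2,4

step 1: dequeue 0; queue=[1,3,5]; order=0
step 2: dequeue 1; queue=[3,5,2]; order=0,1
step 3: dequeue 3; queue=[5,2,4]; order=0,1,3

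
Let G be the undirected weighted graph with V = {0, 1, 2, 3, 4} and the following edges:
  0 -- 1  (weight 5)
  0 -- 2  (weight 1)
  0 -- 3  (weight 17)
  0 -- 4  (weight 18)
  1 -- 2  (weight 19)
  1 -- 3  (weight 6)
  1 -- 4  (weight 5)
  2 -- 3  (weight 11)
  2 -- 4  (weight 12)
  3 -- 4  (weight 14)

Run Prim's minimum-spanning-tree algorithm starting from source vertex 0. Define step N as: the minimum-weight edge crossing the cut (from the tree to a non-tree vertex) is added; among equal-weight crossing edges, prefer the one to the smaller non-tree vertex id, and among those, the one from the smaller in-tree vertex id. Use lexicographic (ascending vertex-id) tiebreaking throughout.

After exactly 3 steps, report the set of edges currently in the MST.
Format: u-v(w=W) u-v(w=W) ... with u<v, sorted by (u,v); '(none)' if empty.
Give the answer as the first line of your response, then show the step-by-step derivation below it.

0-1(w=5) 0-2(w=1) 1-4(w=5)

step 1: add edge 0-2 (w=1); MST = {0-2(w=1)}
step 2: add edge 0-1 (w=5); MST = {0-1(w=5) 0-2(w=1)}
step 3: add edge 1-4 (w=5); MST = {0-1(w=5) 0-2(w=1) 1-4(w=5)}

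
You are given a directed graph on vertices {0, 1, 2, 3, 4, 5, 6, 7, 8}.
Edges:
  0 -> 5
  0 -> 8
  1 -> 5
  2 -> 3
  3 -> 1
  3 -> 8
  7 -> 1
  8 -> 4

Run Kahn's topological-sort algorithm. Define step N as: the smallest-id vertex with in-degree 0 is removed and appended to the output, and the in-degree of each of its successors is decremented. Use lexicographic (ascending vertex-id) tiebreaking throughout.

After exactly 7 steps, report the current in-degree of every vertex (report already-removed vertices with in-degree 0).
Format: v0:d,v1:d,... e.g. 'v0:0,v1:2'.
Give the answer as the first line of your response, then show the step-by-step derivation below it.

v0:0,v1:0,v2:0,v3:0,v4:1,v5:0,v6:0,v7:0,v8:0

step 1: output 0; order=[0]; indeg=(0,2,0,1,1,1,0,0,1)
step 2: output 2; order=[0,2]; indeg=(0,2,0,0,1,1,0,0,1)
step 3: output 3; order=[0,2,3]; indeg=(0,1,0,0,1,1,0,0,0)
step 4: output 6; order=[0,2,3,6]; indeg=(0,1,0,0,1,1,0,0,0)
step 5: output 7; order=[0,2,3,6,7]; indeg=(0,0,0,0,1,1,0,0,0)
step 6: output 1; order=[0,2,3,6,7,1]; indeg=(0,0,0,0,1,0,0,0,0)
step 7: output 5; order=[0,2,3,6,7,1,5]; indeg=(0,0,0,0,1,0,0,0,0)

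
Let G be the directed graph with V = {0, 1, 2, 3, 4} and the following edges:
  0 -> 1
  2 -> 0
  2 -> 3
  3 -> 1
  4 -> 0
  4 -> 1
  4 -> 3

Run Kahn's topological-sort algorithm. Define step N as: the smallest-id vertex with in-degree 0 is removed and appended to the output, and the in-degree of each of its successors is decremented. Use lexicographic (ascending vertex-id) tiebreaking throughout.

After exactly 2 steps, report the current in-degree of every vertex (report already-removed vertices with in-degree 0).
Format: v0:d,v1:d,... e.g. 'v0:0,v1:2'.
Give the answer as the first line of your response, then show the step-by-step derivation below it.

v0:0,v1:2,v2:0,v3:0,v4:0

step 1: output 2; order=[2]; indeg=(1,3,0,1,0)
step 2: output 4; order=[2,4]; indeg=(0,2,0,0,0)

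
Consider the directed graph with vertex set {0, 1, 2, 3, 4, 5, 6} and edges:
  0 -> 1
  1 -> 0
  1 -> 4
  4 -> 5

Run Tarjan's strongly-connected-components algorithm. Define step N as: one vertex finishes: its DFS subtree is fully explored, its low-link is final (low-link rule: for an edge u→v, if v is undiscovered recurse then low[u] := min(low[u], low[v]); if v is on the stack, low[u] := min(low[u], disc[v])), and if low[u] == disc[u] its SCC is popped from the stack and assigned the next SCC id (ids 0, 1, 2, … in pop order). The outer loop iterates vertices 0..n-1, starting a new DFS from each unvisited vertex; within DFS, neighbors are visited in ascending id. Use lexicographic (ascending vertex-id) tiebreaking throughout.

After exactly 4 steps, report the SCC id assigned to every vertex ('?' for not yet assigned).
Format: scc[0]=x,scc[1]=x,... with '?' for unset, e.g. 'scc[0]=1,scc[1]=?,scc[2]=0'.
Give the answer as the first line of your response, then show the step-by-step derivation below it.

scc[0]=2,scc[1]=2,scc[2]=?,scc[3]=?,scc[4]=1,scc[5]=0,scc[6]=?

step 1: low=(low[0]=0,low[1]=0,low[2]=?,low[3]=?,low[4]=2,low[5]=3,low[6]=?); scc=(scc[0]=?,scc[1]=?,scc[2]=?,scc[3]=?,scc[4]=?,scc[5]=0,scc[6]=?)
step 2: low=(low[0]=0,low[1]=0,low[2]=?,low[3]=?,low[4]=2,low[5]=3,low[6]=?); scc=(scc[0]=?,scc[1]=?,scc[2]=?,scc[3]=?,scc[4]=1,scc[5]=0,scc[6]=?)
step 3: low=(low[0]=0,low[1]=0,low[2]=?,low[3]=?,low[4]=2,low[5]=3,low[6]=?); scc=(scc[0]=?,scc[1]=?,scc[2]=?,scc[3]=?,scc[4]=1,scc[5]=0,scc[6]=?)
step 4: low=(low[0]=0,low[1]=0,low[2]=?,low[3]=?,low[4]=2,low[5]=3,low[6]=?); scc=(scc[0]=2,scc[1]=2,scc[2]=?,scc[3]=?,scc[4]=1,scc[5]=0,scc[6]=?)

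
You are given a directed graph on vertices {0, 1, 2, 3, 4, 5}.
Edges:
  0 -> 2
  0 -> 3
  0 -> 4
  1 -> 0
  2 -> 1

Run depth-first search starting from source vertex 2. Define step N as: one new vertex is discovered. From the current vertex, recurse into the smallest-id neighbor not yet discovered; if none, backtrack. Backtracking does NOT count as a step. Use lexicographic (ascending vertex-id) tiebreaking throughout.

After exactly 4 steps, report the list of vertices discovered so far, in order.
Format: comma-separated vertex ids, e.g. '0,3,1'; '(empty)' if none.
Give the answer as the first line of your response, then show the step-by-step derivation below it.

2,1,0,3

step 1: discover 2; path=2; order=2
step 2: discover 1; path=2>1; order=2,1
step 3: discover 0; path=2>1>0; order=2,1,0
step 4: discover 3; path=2>1>0>3; order=2,1,0,3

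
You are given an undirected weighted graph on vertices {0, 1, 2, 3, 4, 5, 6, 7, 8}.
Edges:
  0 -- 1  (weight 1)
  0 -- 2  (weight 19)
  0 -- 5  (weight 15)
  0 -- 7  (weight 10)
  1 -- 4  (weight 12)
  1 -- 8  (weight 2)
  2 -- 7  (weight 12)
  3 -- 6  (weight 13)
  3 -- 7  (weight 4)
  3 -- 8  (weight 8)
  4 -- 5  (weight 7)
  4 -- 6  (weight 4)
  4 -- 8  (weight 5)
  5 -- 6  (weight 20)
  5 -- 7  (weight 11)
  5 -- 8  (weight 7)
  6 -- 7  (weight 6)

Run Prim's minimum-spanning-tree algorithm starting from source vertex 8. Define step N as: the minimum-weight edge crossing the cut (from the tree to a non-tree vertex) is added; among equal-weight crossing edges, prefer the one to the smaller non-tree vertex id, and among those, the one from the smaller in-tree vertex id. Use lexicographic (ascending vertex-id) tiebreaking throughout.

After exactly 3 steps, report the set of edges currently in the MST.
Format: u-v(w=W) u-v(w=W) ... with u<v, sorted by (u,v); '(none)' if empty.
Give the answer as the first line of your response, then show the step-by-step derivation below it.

0-1(w=1) 1-8(w=2) 4-8(w=5)

step 1: add edge 1-8 (w=2); MST = {1-8(w=2)}
step 2: add edge 0-1 (w=1); MST = {0-1(w=1) 1-8(w=2)}
step 3: add edge 4-8 (w=5); MST = {0-1(w=1) 1-8(w=2) 4-8(w=5)}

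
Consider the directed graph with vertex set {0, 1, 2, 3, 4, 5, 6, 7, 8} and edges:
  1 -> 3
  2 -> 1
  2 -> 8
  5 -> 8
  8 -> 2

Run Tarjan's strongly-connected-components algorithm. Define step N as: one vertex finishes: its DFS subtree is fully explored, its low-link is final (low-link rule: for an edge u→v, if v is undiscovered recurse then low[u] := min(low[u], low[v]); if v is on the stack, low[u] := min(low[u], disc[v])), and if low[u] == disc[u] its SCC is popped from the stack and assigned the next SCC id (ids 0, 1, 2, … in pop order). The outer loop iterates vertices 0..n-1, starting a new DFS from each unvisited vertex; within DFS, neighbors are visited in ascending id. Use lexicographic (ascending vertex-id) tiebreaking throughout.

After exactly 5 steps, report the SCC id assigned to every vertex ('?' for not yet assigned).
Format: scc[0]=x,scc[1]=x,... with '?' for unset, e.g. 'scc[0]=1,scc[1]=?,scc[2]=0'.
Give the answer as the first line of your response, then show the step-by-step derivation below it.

scc[0]=0,scc[1]=2,scc[2]=3,scc[3]=1,scc[4]=?,scc[5]=?,scc[6]=?,scc[7]=?,scc[8]=3

step 1: low=(low[0]=0,low[1]=?,low[2]=?,low[3]=?,low[4]=?,low[5]=?,low[6]=?,low[7]=?,low[8]=?); scc=(scc[0]=0,scc[1]=?,scc[2]=?,scc[3]=?,scc[4]=?,scc[5]=?,scc[6]=?,scc[7]=?,scc[8]=?)
step 2: low=(low[0]=0,low[1]=1,low[2]=?,low[3]=2,low[4]=?,low[5]=?,low[6]=?,low[7]=?,low[8]=?); scc=(scc[0]=0,scc[1]=?,scc[2]=?,scc[3]=1,scc[4]=?,scc[5]=?,scc[6]=?,scc[7]=?,scc[8]=?)
step 3: low=(low[0]=0,low[1]=1,low[2]=?,low[3]=2,low[4]=?,low[5]=?,low[6]=?,low[7]=?,low[8]=?); scc=(scc[0]=0,scc[1]=2,scc[2]=?,scc[3]=1,scc[4]=?,scc[5]=?,scc[6]=?,scc[7]=?,scc[8]=?)
step 4: low=(low[0]=0,low[1]=1,low[2]=3,low[3]=2,low[4]=?,low[5]=?,low[6]=?,low[7]=?,low[8]=3); scc=(scc[0]=0,scc[1]=2,scc[2]=?,scc[3]=1,scc[4]=?,scc[5]=?,scc[6]=?,scc[7]=?,scc[8]=?)
step 5: low=(low[0]=0,low[1]=1,low[2]=3,low[3]=2,low[4]=?,low[5]=?,low[6]=?,low[7]=?,low[8]=3); scc=(scc[0]=0,scc[1]=2,scc[2]=3,scc[3]=1,scc[4]=?,scc[5]=?,scc[6]=?,scc[7]=?,scc[8]=3)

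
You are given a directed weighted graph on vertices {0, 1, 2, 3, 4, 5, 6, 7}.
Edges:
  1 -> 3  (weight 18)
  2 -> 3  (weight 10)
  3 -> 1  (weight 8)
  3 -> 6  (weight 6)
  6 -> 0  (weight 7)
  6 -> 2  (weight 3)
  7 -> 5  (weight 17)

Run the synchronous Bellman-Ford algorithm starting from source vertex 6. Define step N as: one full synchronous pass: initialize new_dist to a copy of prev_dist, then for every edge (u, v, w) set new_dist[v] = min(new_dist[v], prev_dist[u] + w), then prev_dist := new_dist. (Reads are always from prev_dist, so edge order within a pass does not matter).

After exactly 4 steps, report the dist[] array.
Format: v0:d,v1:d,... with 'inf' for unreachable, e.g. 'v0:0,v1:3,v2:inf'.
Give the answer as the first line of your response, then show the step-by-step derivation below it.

v0:7,v1:21,v2:3,v3:13,v4:inf,v5:inf,v6:0,v7:inf

step 1: dist = v0:7,v1:inf,v2:3,v3:inf,v4:inf,v5:inf,v6:0,v7:inf
step 2: dist = v0:7,v1:inf,v2:3,v3:13,v4:inf,v5:inf,v6:0,v7:inf
step 3: dist = v0:7,v1:21,v2:3,v3:13,v4:inf,v5:inf,v6:0,v7:inf
step 4: dist = v0:7,v1:21,v2:3,v3:13,v4:inf,v5:inf,v6:0,v7:inf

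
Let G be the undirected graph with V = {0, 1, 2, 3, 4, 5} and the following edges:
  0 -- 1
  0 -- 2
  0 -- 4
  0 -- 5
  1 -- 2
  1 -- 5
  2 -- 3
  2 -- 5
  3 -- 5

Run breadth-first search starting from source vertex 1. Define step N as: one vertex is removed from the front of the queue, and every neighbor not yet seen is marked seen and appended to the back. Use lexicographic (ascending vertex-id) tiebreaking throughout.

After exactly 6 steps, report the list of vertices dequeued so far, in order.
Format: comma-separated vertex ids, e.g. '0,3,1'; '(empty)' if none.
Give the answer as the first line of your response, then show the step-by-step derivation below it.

1,0,2,5,4,3

step 1: dequeue 1; queue=[0,2,5]; order=1
step 2: dequeue 0; queue=[2,5,4]; order=1,0
step 3: dequeue 2; queue=[5,4,3]; order=1,0,2
step 4: dequeue 5; queue=[4,3]; order=1,0,2,5
step 5: dequeue 4; queue=[3]; order=1,0,2,5,4
step 6: dequeue 3; queue=[(empty)]; order=1,0,2,5,4,3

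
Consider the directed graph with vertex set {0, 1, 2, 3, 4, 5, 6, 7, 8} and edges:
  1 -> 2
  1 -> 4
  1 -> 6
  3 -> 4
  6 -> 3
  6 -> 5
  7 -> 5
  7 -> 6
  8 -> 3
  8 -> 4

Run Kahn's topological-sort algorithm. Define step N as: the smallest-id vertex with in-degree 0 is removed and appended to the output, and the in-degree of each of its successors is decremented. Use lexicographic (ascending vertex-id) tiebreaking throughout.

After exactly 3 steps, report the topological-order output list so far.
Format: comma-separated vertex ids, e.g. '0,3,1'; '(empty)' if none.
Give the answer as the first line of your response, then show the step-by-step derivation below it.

0,1,2

step 1: output 0; order=[0]; indeg=(0,0,1,2,3,2,2,0,0)
step 2: output 1; order=[0,1]; indeg=(0,0,0,2,2,2,1,0,0)
step 3: output 2; order=[0,1,2]; indeg=(0,0,0,2,2,2,1,0,0)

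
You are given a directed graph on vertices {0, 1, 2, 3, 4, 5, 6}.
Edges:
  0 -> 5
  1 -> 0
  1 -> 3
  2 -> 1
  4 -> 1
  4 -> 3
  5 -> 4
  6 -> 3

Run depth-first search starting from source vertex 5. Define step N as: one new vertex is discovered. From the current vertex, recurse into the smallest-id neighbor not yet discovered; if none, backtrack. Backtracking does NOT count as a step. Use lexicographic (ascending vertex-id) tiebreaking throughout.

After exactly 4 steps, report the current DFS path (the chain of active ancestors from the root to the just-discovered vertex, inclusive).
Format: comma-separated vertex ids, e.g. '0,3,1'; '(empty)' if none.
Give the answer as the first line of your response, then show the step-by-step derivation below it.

5,4,1,0

step 1: discover 5; path=5; order=5
step 2: discover 4; path=5>4; order=5,4
step 3: discover 1; path=5>4>1; order=5,4,1
step 4: discover 0; path=5>4>1>0; order=5,4,1,0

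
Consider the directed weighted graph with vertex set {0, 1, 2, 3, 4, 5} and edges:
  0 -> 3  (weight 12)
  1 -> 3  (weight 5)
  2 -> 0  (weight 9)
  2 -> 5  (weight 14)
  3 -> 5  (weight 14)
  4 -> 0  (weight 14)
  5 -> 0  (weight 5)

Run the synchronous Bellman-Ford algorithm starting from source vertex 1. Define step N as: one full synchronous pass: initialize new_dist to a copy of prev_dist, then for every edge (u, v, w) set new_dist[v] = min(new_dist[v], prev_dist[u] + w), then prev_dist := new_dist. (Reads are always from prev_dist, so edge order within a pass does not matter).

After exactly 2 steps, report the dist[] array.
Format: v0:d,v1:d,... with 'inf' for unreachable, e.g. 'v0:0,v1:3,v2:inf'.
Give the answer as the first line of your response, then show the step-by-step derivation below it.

v0:inf,v1:0,v2:inf,v3:5,v4:inf,v5:19

step 1: dist = v0:inf,v1:0,v2:inf,v3:5,v4:inf,v5:inf
step 2: dist = v0:inf,v1:0,v2:inf,v3:5,v4:inf,v5:19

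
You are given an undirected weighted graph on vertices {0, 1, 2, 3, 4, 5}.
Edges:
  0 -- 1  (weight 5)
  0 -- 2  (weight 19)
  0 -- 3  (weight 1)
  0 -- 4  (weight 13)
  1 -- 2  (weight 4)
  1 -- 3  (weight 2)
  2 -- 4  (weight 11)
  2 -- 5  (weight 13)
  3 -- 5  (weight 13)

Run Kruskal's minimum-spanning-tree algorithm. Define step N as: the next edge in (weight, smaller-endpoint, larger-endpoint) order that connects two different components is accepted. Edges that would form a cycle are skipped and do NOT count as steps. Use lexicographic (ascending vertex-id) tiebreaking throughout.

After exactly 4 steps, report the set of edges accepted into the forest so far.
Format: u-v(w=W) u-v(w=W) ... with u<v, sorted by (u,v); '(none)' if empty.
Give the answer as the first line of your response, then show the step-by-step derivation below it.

0-3(w=1) 1-2(w=4) 1-3(w=2) 2-4(w=11)

step 1: add edge 0-3 (w=1); MST = {0-3(w=1)}
step 2: add edge 1-3 (w=2); MST = {0-3(w=1) 1-3(w=2)}
step 3: add edge 1-2 (w=4); MST = {0-3(w=1) 1-2(w=4) 1-3(w=2)}
step 4: add edge 2-4 (w=11); MST = {0-3(w=1) 1-2(w=4) 1-3(w=2) 2-4(w=11)}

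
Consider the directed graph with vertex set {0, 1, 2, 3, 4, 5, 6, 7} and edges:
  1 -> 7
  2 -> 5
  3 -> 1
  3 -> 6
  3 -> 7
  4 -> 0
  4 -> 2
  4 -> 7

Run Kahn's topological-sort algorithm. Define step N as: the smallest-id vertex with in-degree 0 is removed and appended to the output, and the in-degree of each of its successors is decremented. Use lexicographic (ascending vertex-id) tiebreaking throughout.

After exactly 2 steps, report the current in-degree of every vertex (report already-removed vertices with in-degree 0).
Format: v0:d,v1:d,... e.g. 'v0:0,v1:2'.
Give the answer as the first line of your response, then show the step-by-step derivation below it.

v0:1,v1:0,v2:1,v3:0,v4:0,v5:1,v6:0,v7:1

step 1: output 3; order=[3]; indeg=(1,0,1,0,0,1,0,2)
step 2: output 1; order=[3,1]; indeg=(1,0,1,0,0,1,0,1)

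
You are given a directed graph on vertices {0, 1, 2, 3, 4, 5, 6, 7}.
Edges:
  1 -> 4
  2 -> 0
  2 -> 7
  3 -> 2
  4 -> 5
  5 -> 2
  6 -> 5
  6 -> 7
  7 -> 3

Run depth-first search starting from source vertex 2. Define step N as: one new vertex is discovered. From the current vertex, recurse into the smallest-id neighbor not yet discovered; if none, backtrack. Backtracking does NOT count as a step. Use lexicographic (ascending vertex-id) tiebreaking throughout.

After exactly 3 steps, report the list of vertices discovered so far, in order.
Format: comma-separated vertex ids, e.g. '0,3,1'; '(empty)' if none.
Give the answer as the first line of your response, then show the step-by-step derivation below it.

2,0,7

step 1: discover 2; path=2; order=2
step 2: discover 0; path=2>0; order=2,0
step 3: discover 7; path=2>7; order=2,0,7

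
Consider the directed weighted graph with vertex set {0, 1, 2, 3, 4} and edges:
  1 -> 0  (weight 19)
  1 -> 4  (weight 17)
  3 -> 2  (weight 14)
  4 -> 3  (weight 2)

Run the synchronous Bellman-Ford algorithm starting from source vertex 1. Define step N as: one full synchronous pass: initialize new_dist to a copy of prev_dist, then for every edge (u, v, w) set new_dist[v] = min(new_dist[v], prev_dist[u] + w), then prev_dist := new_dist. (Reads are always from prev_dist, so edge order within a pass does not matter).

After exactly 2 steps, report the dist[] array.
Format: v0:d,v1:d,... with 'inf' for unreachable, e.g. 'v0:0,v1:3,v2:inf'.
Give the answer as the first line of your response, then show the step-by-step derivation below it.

v0:19,v1:0,v2:inf,v3:19,v4:17

step 1: dist = v0:19,v1:0,v2:inf,v3:inf,v4:17
step 2: dist = v0:19,v1:0,v2:inf,v3:19,v4:17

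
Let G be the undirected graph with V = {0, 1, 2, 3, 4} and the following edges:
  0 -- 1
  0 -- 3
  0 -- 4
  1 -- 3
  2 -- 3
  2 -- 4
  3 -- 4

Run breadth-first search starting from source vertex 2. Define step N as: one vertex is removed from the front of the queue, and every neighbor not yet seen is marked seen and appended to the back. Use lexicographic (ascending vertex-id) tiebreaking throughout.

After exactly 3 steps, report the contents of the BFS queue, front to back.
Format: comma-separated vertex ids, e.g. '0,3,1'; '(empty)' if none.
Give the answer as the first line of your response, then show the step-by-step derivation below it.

0,1

step 1: dequeue 2; queue=[3,4]; order=2
step 2: dequeue 3; queue=[4,0,1]; order=2,3
step 3: dequeue 4; queue=[0,1]; order=2,3,4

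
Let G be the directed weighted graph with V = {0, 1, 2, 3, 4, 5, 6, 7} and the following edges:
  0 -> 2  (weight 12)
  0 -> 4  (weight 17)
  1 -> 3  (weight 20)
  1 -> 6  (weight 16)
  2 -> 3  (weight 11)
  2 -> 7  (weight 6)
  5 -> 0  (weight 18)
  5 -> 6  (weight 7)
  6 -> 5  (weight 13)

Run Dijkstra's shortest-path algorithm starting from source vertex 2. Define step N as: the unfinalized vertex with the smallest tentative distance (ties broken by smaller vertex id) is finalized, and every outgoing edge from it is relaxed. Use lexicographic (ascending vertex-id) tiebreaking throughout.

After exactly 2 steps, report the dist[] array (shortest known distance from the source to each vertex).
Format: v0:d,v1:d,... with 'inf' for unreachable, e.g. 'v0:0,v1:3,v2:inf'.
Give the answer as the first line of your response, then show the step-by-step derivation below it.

v0:inf,v1:inf,v2:0,v3:11,v4:inf,v5:inf,v6:inf,v7:6

step 1: dist = v0:inf,v1:inf,v2:0,v3:11,v4:inf,v5:inf,v6:inf,v7:6
step 2: dist = v0:inf,v1:inf,v2:0,v3:11,v4:inf,v5:inf,v6:inf,v7:6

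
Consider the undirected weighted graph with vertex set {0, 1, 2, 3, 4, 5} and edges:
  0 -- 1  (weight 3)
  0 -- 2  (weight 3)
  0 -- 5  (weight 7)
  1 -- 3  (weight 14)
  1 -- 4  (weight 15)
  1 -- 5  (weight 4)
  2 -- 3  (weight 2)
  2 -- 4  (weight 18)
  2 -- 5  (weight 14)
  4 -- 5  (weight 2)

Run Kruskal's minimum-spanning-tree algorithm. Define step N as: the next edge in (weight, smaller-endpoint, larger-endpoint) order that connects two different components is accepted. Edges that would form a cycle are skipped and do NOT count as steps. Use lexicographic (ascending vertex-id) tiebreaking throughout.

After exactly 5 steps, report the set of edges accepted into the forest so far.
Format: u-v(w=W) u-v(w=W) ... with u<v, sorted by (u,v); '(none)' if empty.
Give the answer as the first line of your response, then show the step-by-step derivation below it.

0-1(w=3) 0-2(w=3) 1-5(w=4) 2-3(w=2) 4-5(w=2)

step 1: add edge 2-3 (w=2); MST = {2-3(w=2)}
step 2: add edge 4-5 (w=2); MST = {2-3(w=2) 4-5(w=2)}
step 3: add edge 0-1 (w=3); MST = {0-1(w=3) 2-3(w=2) 4-5(w=2)}
step 4: add edge 0-2 (w=3); MST = {0-1(w=3) 0-2(w=3) 2-3(w=2) 4-5(w=2)}
step 5: add edge 1-5 (w=4); MST = {0-1(w=3) 0-2(w=3) 1-5(w=4) 2-3(w=2) 4-5(w=2)}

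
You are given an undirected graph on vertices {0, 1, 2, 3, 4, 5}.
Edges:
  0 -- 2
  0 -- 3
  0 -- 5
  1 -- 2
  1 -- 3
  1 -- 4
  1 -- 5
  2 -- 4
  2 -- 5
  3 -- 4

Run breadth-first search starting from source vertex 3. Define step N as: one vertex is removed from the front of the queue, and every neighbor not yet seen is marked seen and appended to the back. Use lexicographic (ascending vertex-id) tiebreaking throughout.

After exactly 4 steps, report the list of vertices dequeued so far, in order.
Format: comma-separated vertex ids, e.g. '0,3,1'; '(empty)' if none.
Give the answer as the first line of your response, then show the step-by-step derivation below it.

3,0,1,4

step 1: dequeue 3; queue=[0,1,4]; order=3
step 2: dequeue 0; queue=[1,4,2,5]; order=3,0
step 3: dequeue 1; queue=[4,2,5]; order=3,0,1
step 4: dequeue 4; queue=[2,5]; order=3,0,1,4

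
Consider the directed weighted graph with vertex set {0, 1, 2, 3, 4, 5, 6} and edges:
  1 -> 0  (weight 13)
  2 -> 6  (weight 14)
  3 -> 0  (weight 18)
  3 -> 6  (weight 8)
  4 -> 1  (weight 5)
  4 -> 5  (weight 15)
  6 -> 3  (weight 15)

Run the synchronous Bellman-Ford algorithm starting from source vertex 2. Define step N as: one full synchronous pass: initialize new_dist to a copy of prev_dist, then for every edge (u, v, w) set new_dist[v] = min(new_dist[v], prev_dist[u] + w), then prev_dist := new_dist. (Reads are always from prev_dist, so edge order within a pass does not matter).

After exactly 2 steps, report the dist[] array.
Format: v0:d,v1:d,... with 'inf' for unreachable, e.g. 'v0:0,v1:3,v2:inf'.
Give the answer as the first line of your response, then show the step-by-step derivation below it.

v0:inf,v1:inf,v2:0,v3:29,v4:inf,v5:inf,v6:14

step 1: dist = v0:inf,v1:inf,v2:0,v3:inf,v4:inf,v5:inf,v6:14
step 2: dist = v0:inf,v1:inf,v2:0,v3:29,v4:inf,v5:inf,v6:14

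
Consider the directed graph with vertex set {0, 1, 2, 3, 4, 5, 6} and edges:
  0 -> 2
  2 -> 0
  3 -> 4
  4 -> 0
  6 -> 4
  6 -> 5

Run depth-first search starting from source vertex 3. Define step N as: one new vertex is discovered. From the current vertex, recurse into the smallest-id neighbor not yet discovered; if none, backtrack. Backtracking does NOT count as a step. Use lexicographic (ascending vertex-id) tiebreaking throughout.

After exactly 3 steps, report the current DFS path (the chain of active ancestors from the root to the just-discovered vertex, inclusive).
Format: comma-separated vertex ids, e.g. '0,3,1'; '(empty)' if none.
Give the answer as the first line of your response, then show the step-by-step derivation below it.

3,4,0

step 1: discover 3; path=3; order=3
step 2: discover 4; path=3>4; order=3,4
step 3: discover 0; path=3>4>0; order=3,4,0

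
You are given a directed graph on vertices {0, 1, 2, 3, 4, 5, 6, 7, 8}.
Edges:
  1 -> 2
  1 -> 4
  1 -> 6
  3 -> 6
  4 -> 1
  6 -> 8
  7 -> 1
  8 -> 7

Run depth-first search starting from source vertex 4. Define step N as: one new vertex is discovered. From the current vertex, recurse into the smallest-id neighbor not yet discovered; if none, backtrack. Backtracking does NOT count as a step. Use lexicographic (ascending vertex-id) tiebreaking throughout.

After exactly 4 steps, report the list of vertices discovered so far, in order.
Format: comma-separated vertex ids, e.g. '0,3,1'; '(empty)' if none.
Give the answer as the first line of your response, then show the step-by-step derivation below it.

4,1,2,6

step 1: discover 4; path=4; order=4
step 2: discover 1; path=4>1; order=4,1
step 3: discover 2; path=4>1>2; order=4,1,2
step 4: discover 6; path=4>1>6; order=4,1,2,6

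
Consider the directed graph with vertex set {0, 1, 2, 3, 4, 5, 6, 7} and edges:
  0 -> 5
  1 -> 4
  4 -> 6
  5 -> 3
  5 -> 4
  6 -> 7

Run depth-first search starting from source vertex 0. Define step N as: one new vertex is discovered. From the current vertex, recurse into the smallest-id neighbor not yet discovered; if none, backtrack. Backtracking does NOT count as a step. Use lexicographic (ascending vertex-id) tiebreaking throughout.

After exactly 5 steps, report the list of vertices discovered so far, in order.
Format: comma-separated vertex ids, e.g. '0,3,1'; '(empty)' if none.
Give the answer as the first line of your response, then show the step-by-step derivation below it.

0,5,3,4,6

step 1: discover 0; path=0; order=0
step 2: discover 5; path=0>5; order=0,5
step 3: discover 3; path=0>5>3; order=0,5,3
step 4: discover 4; path=0>5>4; order=0,5,3,4
step 5: discover 6; path=0>5>4>6; order=0,5,3,4,6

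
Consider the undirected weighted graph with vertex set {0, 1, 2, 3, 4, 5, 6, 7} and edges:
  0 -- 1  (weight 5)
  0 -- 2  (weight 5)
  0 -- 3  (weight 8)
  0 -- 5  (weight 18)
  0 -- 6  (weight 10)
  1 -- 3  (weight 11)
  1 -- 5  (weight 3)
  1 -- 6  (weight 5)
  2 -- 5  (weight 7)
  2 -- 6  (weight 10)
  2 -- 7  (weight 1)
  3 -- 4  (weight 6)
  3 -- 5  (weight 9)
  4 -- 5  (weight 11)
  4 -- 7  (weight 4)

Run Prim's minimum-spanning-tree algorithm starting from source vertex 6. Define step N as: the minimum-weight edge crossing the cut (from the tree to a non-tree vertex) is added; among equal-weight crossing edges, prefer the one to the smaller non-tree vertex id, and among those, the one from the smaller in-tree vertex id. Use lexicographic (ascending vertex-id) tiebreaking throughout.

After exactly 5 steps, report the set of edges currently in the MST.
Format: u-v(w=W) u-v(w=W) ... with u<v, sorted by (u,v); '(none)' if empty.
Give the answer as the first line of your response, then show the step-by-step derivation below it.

0-1(w=5) 0-2(w=5) 1-5(w=3) 1-6(w=5) 2-7(w=1)

step 1: add edge 1-6 (w=5); MST = {1-6(w=5)}
step 2: add edge 1-5 (w=3); MST = {1-5(w=3) 1-6(w=5)}
step 3: add edge 0-1 (w=5); MST = {0-1(w=5) 1-5(w=3) 1-6(w=5)}
step 4: add edge 0-2 (w=5); MST = {0-1(w=5) 0-2(w=5) 1-5(w=3) 1-6(w=5)}
step 5: add edge 2-7 (w=1); MST = {0-1(w=5) 0-2(w=5) 1-5(w=3) 1-6(w=5) 2-7(w=1)}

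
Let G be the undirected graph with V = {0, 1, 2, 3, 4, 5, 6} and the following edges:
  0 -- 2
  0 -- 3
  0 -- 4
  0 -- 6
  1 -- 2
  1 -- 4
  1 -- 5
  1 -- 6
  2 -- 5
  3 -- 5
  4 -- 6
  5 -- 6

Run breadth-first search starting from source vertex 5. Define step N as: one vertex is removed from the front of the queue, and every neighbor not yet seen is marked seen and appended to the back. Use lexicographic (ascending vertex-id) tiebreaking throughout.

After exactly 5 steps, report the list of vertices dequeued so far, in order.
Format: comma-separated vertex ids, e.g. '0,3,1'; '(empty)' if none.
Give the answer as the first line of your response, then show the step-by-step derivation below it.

5,1,2,3,6

step 1: dequeue 5; queue=[1,2,3,6]; order=5
step 2: dequeue 1; queue=[2,3,6,4]; order=5,1
step 3: dequeue 2; queue=[3,6,4,0]; order=5,1,2
step 4: dequeue 3; queue=[6,4,0]; order=5,1,2,3
step 5: dequeue 6; queue=[4,0]; order=5,1,2,3,6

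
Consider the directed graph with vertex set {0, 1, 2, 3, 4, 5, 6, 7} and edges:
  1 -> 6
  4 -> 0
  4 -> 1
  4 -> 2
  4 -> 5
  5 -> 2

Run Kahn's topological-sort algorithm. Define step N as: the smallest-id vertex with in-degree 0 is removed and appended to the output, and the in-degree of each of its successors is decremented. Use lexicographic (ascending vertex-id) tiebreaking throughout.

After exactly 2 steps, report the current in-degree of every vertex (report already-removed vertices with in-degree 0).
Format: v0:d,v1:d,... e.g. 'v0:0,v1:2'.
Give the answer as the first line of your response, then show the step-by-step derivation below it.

v0:0,v1:0,v2:1,v3:0,v4:0,v5:0,v6:1,v7:0

step 1: output 3; order=[3]; indeg=(1,1,2,0,0,1,1,0)
step 2: output 4; order=[3,4]; indeg=(0,0,1,0,0,0,1,0)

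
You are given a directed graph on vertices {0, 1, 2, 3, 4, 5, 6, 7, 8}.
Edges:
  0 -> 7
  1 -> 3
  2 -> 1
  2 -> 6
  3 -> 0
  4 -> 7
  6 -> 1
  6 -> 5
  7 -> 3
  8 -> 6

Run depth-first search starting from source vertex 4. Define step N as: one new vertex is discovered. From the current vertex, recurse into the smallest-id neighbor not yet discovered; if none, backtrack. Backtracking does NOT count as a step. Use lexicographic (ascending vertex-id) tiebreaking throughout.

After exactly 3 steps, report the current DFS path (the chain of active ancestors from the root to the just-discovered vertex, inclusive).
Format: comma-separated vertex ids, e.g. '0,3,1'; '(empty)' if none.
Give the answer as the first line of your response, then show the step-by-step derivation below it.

4,7,3

step 1: discover 4; path=4; order=4
step 2: discover 7; path=4>7; order=4,7
step 3: discover 3; path=4>7>3; order=4,7,3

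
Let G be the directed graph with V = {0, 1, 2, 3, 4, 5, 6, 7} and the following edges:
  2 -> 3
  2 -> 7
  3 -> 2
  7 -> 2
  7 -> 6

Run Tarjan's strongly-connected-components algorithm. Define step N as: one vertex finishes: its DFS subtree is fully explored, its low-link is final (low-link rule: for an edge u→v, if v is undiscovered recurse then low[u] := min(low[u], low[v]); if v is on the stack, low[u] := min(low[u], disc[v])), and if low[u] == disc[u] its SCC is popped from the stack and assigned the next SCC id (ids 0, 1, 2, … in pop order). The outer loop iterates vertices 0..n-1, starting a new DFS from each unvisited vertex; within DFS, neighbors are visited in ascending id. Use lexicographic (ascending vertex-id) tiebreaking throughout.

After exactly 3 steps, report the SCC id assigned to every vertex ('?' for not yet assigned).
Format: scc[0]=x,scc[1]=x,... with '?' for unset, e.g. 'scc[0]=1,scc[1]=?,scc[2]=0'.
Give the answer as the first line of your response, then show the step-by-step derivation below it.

scc[0]=0,scc[1]=1,scc[2]=?,scc[3]=?,scc[4]=?,scc[5]=?,scc[6]=?,scc[7]=?

step 1: low=(low[0]=0,low[1]=?,low[2]=?,low[3]=?,low[4]=?,low[5]=?,low[6]=?,low[7]=?); scc=(scc[0]=0,scc[1]=?,scc[2]=?,scc[3]=?,scc[4]=?,scc[5]=?,scc[6]=?,scc[7]=?)
step 2: low=(low[0]=0,low[1]=1,low[2]=?,low[3]=?,low[4]=?,low[5]=?,low[6]=?,low[7]=?); scc=(scc[0]=0,scc[1]=1,scc[2]=?,scc[3]=?,scc[4]=?,scc[5]=?,scc[6]=?,scc[7]=?)
step 3: low=(low[0]=0,low[1]=1,low[2]=2,low[3]=2,low[4]=?,low[5]=?,low[6]=?,low[7]=?); scc=(scc[0]=0,scc[1]=1,scc[2]=?,scc[3]=?,scc[4]=?,scc[5]=?,scc[6]=?,scc[7]=?)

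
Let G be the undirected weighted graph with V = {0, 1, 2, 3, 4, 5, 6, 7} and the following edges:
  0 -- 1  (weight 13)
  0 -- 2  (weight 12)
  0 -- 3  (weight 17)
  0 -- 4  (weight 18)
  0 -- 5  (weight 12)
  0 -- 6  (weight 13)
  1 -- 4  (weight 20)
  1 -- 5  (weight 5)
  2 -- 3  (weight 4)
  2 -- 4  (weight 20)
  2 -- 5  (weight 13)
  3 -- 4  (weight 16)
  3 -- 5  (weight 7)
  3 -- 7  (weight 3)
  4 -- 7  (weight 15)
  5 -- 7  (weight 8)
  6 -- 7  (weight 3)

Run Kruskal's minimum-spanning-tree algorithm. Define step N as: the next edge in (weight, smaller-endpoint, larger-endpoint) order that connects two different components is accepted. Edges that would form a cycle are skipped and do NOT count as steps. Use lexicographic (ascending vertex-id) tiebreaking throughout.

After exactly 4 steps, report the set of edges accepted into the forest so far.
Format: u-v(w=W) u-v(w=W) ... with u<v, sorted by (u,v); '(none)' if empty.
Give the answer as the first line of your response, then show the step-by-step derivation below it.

1-5(w=5) 2-3(w=4) 3-7(w=3) 6-7(w=3)

step 1: add edge 3-7 (w=3); MST = {3-7(w=3)}
step 2: add edge 6-7 (w=3); MST = {3-7(w=3) 6-7(w=3)}
step 3: add edge 2-3 (w=4); MST = {2-3(w=4) 3-7(w=3) 6-7(w=3)}
step 4: add edge 1-5 (w=5); MST = {1-5(w=5) 2-3(w=4) 3-7(w=3) 6-7(w=3)}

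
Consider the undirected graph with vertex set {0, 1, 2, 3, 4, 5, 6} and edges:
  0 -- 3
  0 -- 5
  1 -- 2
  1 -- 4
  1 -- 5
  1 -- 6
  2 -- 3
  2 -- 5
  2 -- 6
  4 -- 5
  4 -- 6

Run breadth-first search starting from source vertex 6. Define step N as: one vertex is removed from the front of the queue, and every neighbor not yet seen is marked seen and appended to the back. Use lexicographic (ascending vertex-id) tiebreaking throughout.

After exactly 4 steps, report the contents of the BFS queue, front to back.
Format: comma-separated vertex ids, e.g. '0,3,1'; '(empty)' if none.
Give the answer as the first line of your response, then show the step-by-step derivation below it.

5,3

step 1: dequeue 6; queue=[1,2,4]; order=6
step 2: dequeue 1; queue=[2,4,5]; order=6,1
step 3: dequeue 2; queue=[4,5,3]; order=6,1,2
step 4: dequeue 4; queue=[5,3]; order=6,1,2,4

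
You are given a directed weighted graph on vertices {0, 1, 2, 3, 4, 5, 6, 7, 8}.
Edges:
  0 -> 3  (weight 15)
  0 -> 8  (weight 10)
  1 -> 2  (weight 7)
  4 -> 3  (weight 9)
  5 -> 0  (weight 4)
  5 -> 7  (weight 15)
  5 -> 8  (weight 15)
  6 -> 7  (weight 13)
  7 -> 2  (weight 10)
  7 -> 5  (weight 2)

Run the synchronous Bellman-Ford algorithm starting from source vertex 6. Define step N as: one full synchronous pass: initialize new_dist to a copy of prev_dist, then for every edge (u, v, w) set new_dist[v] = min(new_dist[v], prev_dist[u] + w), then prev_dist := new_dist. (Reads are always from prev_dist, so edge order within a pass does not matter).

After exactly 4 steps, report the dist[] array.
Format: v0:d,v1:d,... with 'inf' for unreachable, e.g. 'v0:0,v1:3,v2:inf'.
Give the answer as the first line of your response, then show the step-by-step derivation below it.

v0:19,v1:inf,v2:23,v3:34,v4:inf,v5:15,v6:0,v7:13,v8:29

step 1: dist = v0:inf,v1:inf,v2:inf,v3:inf,v4:inf,v5:inf,v6:0,v7:13,v8:inf
step 2: dist = v0:inf,v1:inf,v2:23,v3:inf,v4:inf,v5:15,v6:0,v7:13,v8:inf
step 3: dist = v0:19,v1:inf,v2:23,v3:inf,v4:inf,v5:15,v6:0,v7:13,v8:30
step 4: dist = v0:19,v1:inf,v2:23,v3:34,v4:inf,v5:15,v6:0,v7:13,v8:29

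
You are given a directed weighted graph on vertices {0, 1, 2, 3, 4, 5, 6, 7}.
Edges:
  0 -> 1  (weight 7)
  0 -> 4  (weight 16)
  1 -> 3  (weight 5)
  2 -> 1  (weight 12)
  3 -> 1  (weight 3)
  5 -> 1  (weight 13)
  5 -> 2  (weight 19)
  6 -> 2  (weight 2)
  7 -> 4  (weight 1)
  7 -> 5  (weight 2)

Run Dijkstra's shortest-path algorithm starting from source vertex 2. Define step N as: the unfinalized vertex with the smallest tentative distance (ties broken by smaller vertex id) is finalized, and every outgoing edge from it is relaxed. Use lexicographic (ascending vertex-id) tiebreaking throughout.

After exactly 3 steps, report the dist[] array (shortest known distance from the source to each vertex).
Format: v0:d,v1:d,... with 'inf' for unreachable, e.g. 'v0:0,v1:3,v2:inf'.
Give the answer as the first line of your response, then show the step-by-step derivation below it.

v0:inf,v1:12,v2:0,v3:17,v4:inf,v5:inf,v6:inf,v7:inf

step 1: dist = v0:inf,v1:12,v2:0,v3:inf,v4:inf,v5:inf,v6:inf,v7:inf
step 2: dist = v0:inf,v1:12,v2:0,v3:17,v4:inf,v5:inf,v6:inf,v7:inf
step 3: dist = v0:inf,v1:12,v2:0,v3:17,v4:inf,v5:inf,v6:inf,v7:inf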